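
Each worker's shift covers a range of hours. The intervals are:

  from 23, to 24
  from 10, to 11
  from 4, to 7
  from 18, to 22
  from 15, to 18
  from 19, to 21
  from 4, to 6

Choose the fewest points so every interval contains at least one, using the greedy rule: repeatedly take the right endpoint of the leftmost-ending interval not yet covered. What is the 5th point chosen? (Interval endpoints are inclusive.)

24

Process intervals by earliest right end; each time one isn't hit yet, stab at its right endpoint.
Sorted: [4,6] [4,7] [10,11] [15,18] [19,21] [18,22] [23,24]
{[4,6],[4,7]} hit by 6; {[10,11]} hit by 11; {[15,18]} hit by 18; {[19,21],[18,22]} hit by 21; {[23,24]} hit by 24.
Points: 6, 11, 18, 21, 24 (5 total).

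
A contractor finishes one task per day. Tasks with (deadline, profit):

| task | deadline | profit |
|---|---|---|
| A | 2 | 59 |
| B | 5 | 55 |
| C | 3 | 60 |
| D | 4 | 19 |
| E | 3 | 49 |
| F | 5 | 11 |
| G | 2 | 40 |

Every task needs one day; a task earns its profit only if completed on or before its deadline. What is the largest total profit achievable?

242

By profit: C(d3,60), A(d2,59), B(d5,55), E(d3,49), G(d2,40), D(d4,19), F(d5,11)
C→slot 3; A→slot 2; B→slot 5; E→slot 1; G skipped; D→slot 4; F skipped.
Profit = 49 + 59 + 60 + 19 + 55 = 242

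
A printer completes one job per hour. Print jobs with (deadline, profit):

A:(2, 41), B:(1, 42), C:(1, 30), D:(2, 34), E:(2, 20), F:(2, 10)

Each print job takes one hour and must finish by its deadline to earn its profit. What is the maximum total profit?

Sort by profit descending; place each in the latest free slot ≤ its deadline.
By profit: B(d1,42), A(d2,41), D(d2,34), C(d1,30), E(d2,20), F(d2,10)
B→slot 1; A→slot 2; D skipped; C skipped; E skipped; F skipped.
Profit = 42 + 41 = 83

83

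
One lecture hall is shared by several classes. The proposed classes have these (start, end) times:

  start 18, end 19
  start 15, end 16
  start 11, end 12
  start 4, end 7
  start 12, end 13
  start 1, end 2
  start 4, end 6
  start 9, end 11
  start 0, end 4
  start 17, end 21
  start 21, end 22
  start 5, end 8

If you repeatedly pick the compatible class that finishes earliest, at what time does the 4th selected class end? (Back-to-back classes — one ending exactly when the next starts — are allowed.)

Sorted by end: (1,2)  (0,4)  (4,6)  (4,7)  (5,8)  (9,11)  (11,12)  (12,13)  (15,16)  (18,19)  (17,21)  (21,22)
take (1,2); take (4,6); take (9,11); take (11,12); take (12,13); take (15,16); take (18,19); take (21,22).
Selected: (1,2) (4,6) (9,11) (11,12) (12,13) (15,16) (18,19) (21,22)

12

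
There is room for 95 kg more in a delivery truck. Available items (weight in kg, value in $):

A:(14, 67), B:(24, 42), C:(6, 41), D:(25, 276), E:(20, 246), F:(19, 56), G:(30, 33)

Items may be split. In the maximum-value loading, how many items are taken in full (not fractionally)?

Sort by value per unit weight and fill in that order.
Ratios (sorted): E 12.30, D 11.04, C 6.83, A 4.79, F 2.95, B 1.75, G 1.10
take E (20 @ 246); take D (25 @ 276); take C (6 @ 41); take A (14 @ 67); take F (19 @ 56); take 11/24 of B → 19.25. Capacity used 95/95.
5 item(s) taken whole; one partial (take 11/24 of B).

5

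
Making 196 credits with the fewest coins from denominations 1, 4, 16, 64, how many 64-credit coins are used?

Greedy: take as many of the largest coin as possible, then repeat with the remainder.
196 = 3×64 + 1×4
Count of 64: 3

3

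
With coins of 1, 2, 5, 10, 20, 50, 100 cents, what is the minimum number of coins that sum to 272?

272 − 2×100→72 − 1×50→22 − 1×20→2 − 1×2→0
Total coins = 2 + 1 + 1 + 1 = 5

5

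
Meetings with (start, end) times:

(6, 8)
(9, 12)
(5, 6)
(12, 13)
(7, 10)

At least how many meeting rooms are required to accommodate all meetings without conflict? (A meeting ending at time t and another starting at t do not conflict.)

Count concurrent intervals with a sweep; the peak is the room count.
Events (time:±→running): 5:+→1 6:-→0 6:+→1 7:+→2 … peak 2.

2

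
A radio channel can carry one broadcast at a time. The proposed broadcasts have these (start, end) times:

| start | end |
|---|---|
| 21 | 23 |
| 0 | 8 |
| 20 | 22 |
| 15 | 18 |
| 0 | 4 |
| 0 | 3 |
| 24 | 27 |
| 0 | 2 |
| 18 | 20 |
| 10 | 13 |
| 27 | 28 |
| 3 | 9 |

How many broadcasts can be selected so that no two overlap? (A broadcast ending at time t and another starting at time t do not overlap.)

Order by finish time; keep every interval that doesn't clash with the previous kept one.
Sorted by end: (0,2)  (0,3)  (0,4)  (0,8)  (3,9)  (10,13)  (15,18)  (18,20)  (20,22)  (21,23)  (24,27)  (27,28)
take (0,2); skip (0,4); take (3,9); take (10,13); take (15,18); take (18,20); take (20,22); take (24,27); take (27,28).
Selected 8 broadcasts.

8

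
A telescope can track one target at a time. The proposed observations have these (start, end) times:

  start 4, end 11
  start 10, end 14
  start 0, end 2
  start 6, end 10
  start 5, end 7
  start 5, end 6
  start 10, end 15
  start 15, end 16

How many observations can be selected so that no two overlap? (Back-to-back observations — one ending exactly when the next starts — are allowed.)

5

Greedy by earliest finish: after sorting by end time, pick each interval compatible with the last pick.
Sorted by end: (0,2)  (5,6)  (5,7)  (6,10)  (4,11)  (10,14)  (10,15)  (15,16)
take (0,2); take (5,6); take (6,10); skip (4,11); take (10,14); take (15,16).
Selected 5 observations.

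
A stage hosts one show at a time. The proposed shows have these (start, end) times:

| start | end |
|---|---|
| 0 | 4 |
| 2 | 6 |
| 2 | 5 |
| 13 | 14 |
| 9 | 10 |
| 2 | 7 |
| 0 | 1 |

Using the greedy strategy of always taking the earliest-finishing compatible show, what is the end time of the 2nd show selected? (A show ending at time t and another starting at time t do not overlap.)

5

Greedy by earliest finish: after sorting by end time, pick each interval compatible with the last pick.
By end time: (0,1), (0,4), (2,5), (2,6), (2,7), (9,10), (13,14).
Pick (0,1); next start ≥ 1 → (2,5); next start ≥ 5 → (9,10); next start ≥ 10 → (13,14).
Selected: (0,1) (2,5) (9,10) (13,14)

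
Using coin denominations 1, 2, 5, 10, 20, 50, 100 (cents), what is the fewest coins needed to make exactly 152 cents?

Greedy: take as many of the largest coin as possible, then repeat with the remainder.
152 = 1×100 + 1×50 + 1×2
Total coins = 1 + 1 + 1 = 3

3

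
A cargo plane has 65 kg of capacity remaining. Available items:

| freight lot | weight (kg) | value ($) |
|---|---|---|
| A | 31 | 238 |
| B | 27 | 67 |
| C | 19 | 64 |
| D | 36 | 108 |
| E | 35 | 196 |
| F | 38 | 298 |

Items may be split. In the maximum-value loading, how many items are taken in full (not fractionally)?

1

Sort by value per unit weight and fill in that order.
Order: F (298/38=7.84) > A (238/31=7.68) > E (196/35=5.60) > C (64/19=3.37) > D (108/36=3.00) > B (67/27=2.48)
Fill: take F (38 @ 298) → take 27/31 of A → 207.29; 65/65 used.
1 item(s) taken whole; one partial (take 27/31 of A).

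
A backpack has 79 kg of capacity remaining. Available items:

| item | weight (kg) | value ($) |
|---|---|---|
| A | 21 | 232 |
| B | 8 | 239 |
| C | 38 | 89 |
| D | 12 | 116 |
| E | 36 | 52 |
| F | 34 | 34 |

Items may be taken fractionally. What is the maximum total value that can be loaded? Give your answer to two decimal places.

676.00

Greedy by value/weight ratio, highest first.
Ratios (sorted): B 29.88, A 11.05, D 9.67, C 2.34, E 1.44, F 1.00
take B (8 @ 239); take A (21 @ 232); take D (12 @ 116); take C (38 @ 89). Capacity used 79/79.
Total value = 676.00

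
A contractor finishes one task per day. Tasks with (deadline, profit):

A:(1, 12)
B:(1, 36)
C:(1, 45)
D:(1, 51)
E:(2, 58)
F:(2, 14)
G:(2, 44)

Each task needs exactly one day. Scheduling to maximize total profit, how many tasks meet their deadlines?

Sort by profit descending; place each in the latest free slot ≤ its deadline.
Profit order: E=58 D=51 C=45 G=44 B=36 F=14 A=12
Assign: E→slot 2, D→slot 1, C skipped, G skipped, B skipped, F skipped, A skipped.
Slots: [1:D] [2:E]
2 of 7 scheduled.

2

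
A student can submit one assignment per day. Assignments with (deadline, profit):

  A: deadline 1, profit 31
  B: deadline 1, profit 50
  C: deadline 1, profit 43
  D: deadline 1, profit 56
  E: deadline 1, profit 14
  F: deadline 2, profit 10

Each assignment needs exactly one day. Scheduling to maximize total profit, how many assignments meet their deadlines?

Take jobs in profit order; each goes to the latest open slot no later than its deadline.
Profit order: D=56 B=50 C=43 A=31 E=14 F=10
Assign: D→slot 1, B skipped, C skipped, A skipped, E skipped, F→slot 2.
Slots: [1:D] [2:F]
2 of 6 scheduled.

2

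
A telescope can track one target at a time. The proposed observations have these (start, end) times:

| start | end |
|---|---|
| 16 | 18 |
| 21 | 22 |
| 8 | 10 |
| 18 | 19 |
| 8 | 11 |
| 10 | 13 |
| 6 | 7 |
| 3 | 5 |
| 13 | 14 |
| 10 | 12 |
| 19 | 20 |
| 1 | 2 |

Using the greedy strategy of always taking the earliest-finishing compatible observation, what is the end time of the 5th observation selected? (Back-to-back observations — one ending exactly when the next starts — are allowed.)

12

Sorted by end: (1,2)  (3,5)  (6,7)  (8,10)  (8,11)  (10,12)  (10,13)  (13,14)  (16,18)  (18,19)  (19,20)  (21,22)
take (1,2); take (3,5); take (6,7); take (8,10); skip (8,11); take (10,12); take (13,14); take (16,18); take (18,19); take (19,20); take (21,22).
Selected: (1,2) (3,5) (6,7) (8,10) (10,12) (13,14) (16,18) (18,19) (19,20) (21,22)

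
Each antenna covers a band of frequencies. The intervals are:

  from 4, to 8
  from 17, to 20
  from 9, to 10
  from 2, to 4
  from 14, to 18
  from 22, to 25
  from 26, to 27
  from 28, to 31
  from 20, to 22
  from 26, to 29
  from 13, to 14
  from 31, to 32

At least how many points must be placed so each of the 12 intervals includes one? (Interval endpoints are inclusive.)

7

Process intervals by earliest right end; each time one isn't hit yet, stab at its right endpoint.
By right end: [2,4]  [4,8]  [9,10]  [13,14]  [14,18]  [17,20]  [20,22]  [22,25]  [26,27]  [26,29]  [28,31]  [31,32]
[2,4] uncovered → point at 4; [9,10] uncovered → point at 10; [13,14] uncovered → point at 14; [17,20] uncovered → point at 20; [22,25] uncovered → point at 25; [26,27] uncovered → point at 27; [28,31] uncovered → point at 31.
Points: 4, 10, 14, 20, 25, 27, 31 (7 total).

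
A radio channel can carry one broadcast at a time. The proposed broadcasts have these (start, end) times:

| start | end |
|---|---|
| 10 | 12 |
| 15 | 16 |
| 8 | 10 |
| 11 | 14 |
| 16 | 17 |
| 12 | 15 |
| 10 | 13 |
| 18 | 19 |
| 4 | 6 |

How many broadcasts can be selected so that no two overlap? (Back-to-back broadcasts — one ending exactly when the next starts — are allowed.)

Order by finish time; keep every interval that doesn't clash with the previous kept one.
Sorted by end: (4,6)  (8,10)  (10,12)  (10,13)  (11,14)  (12,15)  (15,16)  (16,17)  (18,19)
take (4,6); take (8,10); take (10,12); take (12,15); take (15,16); take (16,17); take (18,19).
Selected 7 broadcasts.

7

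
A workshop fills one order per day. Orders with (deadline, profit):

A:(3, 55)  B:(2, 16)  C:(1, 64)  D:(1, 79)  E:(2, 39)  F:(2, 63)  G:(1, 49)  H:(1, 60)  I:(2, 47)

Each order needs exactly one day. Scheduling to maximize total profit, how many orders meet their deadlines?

Take jobs in profit order; each goes to the latest open slot no later than its deadline.
Profit order: D=79 C=64 F=63 H=60 A=55 G=49 I=47 E=39 B=16
Assign: D→slot 1, C skipped, F→slot 2, H skipped, A→slot 3, G skipped, I skipped, E skipped, B skipped.
Slots: [1:D] [2:F] [3:A]
3 of 9 scheduled.

3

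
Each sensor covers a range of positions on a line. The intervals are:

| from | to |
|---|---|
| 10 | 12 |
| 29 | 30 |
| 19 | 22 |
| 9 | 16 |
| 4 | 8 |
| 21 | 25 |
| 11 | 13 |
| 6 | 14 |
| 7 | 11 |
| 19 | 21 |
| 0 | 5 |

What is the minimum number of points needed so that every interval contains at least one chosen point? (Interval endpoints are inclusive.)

4

By right end: [0,5]  [4,8]  [7,11]  [10,12]  [11,13]  [6,14]  [9,16]  [19,21]  [19,22]  [21,25]  [29,30]
[0,5] uncovered → point at 5; [7,11] uncovered → point at 11; [19,21] uncovered → point at 21; [29,30] uncovered → point at 30.
Points: 5, 11, 21, 30 (4 total).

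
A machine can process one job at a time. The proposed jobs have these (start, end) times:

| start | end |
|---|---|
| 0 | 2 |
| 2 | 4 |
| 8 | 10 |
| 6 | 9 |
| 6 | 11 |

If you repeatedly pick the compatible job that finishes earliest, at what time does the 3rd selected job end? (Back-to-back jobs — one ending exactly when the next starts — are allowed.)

9

By end time: (0,2), (2,4), (6,9), (8,10), (6,11).
Pick (0,2); next start ≥ 2 → (2,4); next start ≥ 4 → (6,9).
Selected: (0,2) (2,4) (6,9)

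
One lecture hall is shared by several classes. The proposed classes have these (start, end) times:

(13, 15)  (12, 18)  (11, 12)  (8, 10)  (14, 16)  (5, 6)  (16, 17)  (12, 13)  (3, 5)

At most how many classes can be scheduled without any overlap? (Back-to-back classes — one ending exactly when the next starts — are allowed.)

Sorted by end: (3,5)  (5,6)  (8,10)  (11,12)  (12,13)  (13,15)  (14,16)  (16,17)  (12,18)
take (3,5); take (5,6); take (8,10); take (11,12); take (12,13); take (13,15); take (16,17).
Selected 7 classes.

7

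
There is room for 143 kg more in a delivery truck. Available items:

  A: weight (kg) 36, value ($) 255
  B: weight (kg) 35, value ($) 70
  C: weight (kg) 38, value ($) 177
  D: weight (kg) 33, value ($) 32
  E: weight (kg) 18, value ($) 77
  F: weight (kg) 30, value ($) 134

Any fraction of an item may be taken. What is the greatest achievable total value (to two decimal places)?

Sort by value per unit weight and fill in that order.
Order: A (255/36=7.08) > C (177/38=4.66) > F (134/30=4.47) > E (77/18=4.28) > B (70/35=2.00) > D (32/33=0.97)
Fill: take A (36 @ 255) → take C (38 @ 177) → take F (30 @ 134) → take E (18 @ 77) → take 21/35 of B → 42.00; 143/143 used.
Total value = 685.00

685.00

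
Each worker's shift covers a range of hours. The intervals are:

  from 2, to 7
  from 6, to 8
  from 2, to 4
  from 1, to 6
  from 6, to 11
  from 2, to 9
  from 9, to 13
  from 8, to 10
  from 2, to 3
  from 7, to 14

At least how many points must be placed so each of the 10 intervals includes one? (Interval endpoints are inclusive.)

3

Sort by right endpoint; whenever an interval is uncovered, place a point at its right end.
Sorted: [2,3] [2,4] [1,6] [2,7] [6,8] [2,9] [8,10] [6,11] [9,13] [7,14]
{[2,3],[2,4],[1,6],[2,7]} hit by 3; {[6,8],[2,9],[8,10],[6,11]} hit by 8; {[9,13],[7,14]} hit by 13.
Points: 3, 8, 13 (3 total).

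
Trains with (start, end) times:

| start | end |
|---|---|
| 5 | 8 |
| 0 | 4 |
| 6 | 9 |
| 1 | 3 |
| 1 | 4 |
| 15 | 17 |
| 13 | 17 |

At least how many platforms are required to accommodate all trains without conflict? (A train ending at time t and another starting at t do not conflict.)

Count concurrent intervals with a sweep; the peak is the room count.
starts: [0, 1, 1, 5, 6, 13, 15]
ends:   [3, 4, 4, 8, 9, 17, 17]
s0→1 s1→2 s1→3  — peak 3.

3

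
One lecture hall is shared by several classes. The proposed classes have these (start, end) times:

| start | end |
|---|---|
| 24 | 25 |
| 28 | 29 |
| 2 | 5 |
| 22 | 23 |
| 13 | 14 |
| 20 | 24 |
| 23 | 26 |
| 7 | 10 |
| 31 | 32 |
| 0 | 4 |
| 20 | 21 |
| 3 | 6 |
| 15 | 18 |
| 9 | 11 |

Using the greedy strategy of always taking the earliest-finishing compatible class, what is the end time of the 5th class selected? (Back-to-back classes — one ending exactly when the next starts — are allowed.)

Sorted by end: (0,4)  (2,5)  (3,6)  (7,10)  (9,11)  (13,14)  (15,18)  (20,21)  (22,23)  (20,24)  (24,25)  (23,26)  (28,29)  (31,32)
take (0,4); skip (3,6); take (7,10); skip (9,11); take (13,14); take (15,18); take (20,21); take (22,23); take (24,25); skip (23,26); take (28,29); take (31,32).
Selected: (0,4) (7,10) (13,14) (15,18) (20,21) (22,23) (24,25) (28,29) (31,32)

21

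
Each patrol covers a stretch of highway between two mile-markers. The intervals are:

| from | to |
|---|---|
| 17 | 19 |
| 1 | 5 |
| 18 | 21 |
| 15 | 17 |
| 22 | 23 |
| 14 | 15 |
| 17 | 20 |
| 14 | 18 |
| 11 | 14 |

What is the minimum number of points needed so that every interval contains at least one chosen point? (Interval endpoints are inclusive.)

5

Sort by right endpoint; whenever an interval is uncovered, place a point at its right end.
Sorted: [1,5] [11,14] [14,15] [15,17] [14,18] [17,19] [17,20] [18,21] [22,23]
{[1,5]} hit by 5; {[11,14],[14,15]} hit by 14; {[15,17],[14,18],[17,19],[17,20]} hit by 17; {[18,21]} hit by 21; {[22,23]} hit by 23.
Points: 5, 14, 17, 21, 23 (5 total).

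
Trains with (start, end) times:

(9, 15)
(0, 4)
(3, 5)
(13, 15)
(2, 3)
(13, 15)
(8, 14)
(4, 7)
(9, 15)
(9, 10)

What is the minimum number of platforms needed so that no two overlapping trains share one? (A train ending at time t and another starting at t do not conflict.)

5

Count concurrent intervals with a sweep; the peak is the room count.
Events (time:±→running): 0:+→1 2:+→2 3:-→1 3:+→2 4:-→1 4:+→2 5:-→1 7:-→0 8:+→1 9:+→2 9:+→3 9:+→4 10:-→3 13:+→4 13:+→5 … peak 5.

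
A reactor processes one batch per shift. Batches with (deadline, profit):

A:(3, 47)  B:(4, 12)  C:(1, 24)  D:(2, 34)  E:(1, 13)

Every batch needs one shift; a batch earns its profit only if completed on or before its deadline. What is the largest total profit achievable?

117

Sort by profit descending; place each in the latest free slot ≤ its deadline.
By profit: A(d3,47), D(d2,34), C(d1,24), E(d1,13), B(d4,12)
A→slot 3; D→slot 2; C→slot 1; E skipped; B→slot 4.
Profit = 24 + 34 + 47 + 12 = 117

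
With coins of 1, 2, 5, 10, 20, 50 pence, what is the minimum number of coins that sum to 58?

4

Greedy: take as many of the largest coin as possible, then repeat with the remainder.
58 − 1×50→8 − 1×5→3 − 1×2→1 − 1×1→0
Total coins = 1 + 1 + 1 + 1 = 4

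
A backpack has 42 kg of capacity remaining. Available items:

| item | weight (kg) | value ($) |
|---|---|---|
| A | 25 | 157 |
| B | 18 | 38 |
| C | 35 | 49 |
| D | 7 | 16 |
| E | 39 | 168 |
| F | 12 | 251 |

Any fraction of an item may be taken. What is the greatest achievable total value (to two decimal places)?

429.54

Order: F (251/12=20.92) > A (157/25=6.28) > E (168/39=4.31) > D (16/7=2.29) > B (38/18=2.11) > C (49/35=1.40)
Fill: take F (12 @ 251) → take A (25 @ 157) → take 5/39 of E → 21.54; 42/42 used.
Total value = 429.54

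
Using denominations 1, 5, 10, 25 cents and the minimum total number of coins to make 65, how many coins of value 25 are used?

Use the largest denomination that fits, subtract, and repeat.
65 = 2×25 + 1×10 + 1×5
Count of 25: 2

2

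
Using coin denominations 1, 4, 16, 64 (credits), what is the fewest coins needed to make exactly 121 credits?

Use the largest denomination that fits, subtract, and repeat.
121 − 1×64→57 − 3×16→9 − 2×4→1 − 1×1→0
Total coins = 1 + 3 + 2 + 1 = 7

7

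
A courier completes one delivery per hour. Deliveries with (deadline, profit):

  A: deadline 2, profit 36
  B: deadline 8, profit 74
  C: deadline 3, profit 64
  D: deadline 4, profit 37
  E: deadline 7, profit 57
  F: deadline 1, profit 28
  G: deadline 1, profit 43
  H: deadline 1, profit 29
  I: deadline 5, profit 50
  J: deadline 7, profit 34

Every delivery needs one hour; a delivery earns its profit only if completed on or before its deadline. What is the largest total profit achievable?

395

Sort by profit descending; place each in the latest free slot ≤ its deadline.
Profit order: B=74 C=64 E=57 I=50 G=43 D=37 A=36 J=34 H=29 F=28
Assign: B→slot 8, C→slot 3, E→slot 7, I→slot 5, G→slot 1, D→slot 4, A→slot 2, J→slot 6, H skipped, F skipped.
Slots: [1:G] [2:A] [3:C] [4:D] [5:I] [6:J] [7:E] [8:B]
Profit = 43 + 36 + 64 + 37 + 50 + 34 + 57 + 74 = 395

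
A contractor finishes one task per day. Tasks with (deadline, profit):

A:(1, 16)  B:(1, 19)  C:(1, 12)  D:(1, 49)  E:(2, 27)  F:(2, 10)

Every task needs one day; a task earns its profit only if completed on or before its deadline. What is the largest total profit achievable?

76

Take jobs in profit order; each goes to the latest open slot no later than its deadline.
By profit: D(d1,49), E(d2,27), B(d1,19), A(d1,16), C(d1,12), F(d2,10)
D→slot 1; E→slot 2; B skipped; A skipped; C skipped; F skipped.
Profit = 49 + 27 = 76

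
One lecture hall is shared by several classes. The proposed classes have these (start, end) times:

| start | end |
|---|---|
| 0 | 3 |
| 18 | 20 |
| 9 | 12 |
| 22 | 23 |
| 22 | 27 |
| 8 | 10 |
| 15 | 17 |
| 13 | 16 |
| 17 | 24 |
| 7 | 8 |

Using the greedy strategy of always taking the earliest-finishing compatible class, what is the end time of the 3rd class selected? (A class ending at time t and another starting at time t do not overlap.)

10

Sort by end time and greedily take each interval whose start is ≥ the last chosen end.
Sorted by end: (0,3)  (7,8)  (8,10)  (9,12)  (13,16)  (15,17)  (18,20)  (22,23)  (17,24)  (22,27)
take (0,3); take (7,8); take (8,10); take (13,16); take (18,20); take (22,23); skip (22,27).
Selected: (0,3) (7,8) (8,10) (13,16) (18,20) (22,23)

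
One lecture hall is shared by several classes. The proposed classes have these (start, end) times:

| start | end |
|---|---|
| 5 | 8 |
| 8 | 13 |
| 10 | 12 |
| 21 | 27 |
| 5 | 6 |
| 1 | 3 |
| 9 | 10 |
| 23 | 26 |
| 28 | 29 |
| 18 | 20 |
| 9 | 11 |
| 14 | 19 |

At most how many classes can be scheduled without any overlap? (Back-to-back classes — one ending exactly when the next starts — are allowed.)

Sort by end time and greedily take each interval whose start is ≥ the last chosen end.
By end time: (1,3), (5,6), (5,8), (9,10), (9,11), (10,12), (8,13), (14,19), (18,20), (23,26), (21,27), (28,29).
Pick (1,3); next start ≥ 3 → (5,6); next start ≥ 6 → (9,10); next start ≥ 10 → (10,12); next start ≥ 12 → (14,19); next start ≥ 19 → (23,26); next start ≥ 26 → (28,29).
Selected 7 classes.

7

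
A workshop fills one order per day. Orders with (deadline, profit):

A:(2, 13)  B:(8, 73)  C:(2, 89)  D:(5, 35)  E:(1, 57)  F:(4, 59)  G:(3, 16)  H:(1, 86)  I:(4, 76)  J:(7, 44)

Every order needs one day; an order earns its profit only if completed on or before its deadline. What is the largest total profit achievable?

Sort by profit descending; place each in the latest free slot ≤ its deadline.
By profit: C(d2,89), H(d1,86), I(d4,76), B(d8,73), F(d4,59), E(d1,57), J(d7,44), D(d5,35), G(d3,16), A(d2,13)
C→slot 2; H→slot 1; I→slot 4; B→slot 8; F→slot 3; E skipped; J→slot 7; D→slot 5; G skipped; A skipped.
Profit = 86 + 89 + 59 + 76 + 35 + 44 + 73 = 462

462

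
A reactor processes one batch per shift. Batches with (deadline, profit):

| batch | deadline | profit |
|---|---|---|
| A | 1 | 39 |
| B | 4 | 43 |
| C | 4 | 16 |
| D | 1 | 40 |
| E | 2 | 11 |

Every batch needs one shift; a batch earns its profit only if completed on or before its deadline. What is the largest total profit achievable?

110

By profit: B(d4,43), D(d1,40), A(d1,39), C(d4,16), E(d2,11)
B→slot 4; D→slot 1; A skipped; C→slot 3; E→slot 2.
Profit = 40 + 11 + 16 + 43 = 110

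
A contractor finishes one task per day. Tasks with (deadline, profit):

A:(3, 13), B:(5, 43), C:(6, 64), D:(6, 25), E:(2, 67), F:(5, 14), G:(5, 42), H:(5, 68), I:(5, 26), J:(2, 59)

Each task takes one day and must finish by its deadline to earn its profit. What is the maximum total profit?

343

Take jobs in profit order; each goes to the latest open slot no later than its deadline.
Profit order: H=68 E=67 C=64 J=59 B=43 G=42 I=26 D=25 F=14 A=13
Assign: H→slot 5, E→slot 2, C→slot 6, J→slot 1, B→slot 4, G→slot 3, I skipped, D skipped, F skipped, A skipped.
Slots: [1:J] [2:E] [3:G] [4:B] [5:H] [6:C]
Profit = 59 + 67 + 42 + 43 + 68 + 64 = 343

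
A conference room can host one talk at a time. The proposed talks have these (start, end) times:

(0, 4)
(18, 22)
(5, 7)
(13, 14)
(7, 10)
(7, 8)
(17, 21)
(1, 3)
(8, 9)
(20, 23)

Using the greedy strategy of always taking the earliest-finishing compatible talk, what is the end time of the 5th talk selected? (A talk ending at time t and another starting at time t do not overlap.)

14

Greedy by earliest finish: after sorting by end time, pick each interval compatible with the last pick.
Sorted by end: (1,3)  (0,4)  (5,7)  (7,8)  (8,9)  (7,10)  (13,14)  (17,21)  (18,22)  (20,23)
take (1,3); take (5,7); take (7,8); take (8,9); take (13,14); take (17,21).
Selected: (1,3) (5,7) (7,8) (8,9) (13,14) (17,21)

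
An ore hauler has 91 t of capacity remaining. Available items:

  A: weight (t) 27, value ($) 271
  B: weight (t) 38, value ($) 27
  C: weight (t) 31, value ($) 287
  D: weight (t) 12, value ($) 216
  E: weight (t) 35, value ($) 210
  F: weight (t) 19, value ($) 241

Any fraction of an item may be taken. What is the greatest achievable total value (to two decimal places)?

Sort by value per unit weight and fill in that order.
Order: D (216/12=18.00) > F (241/19=12.68) > A (271/27=10.04) > C (287/31=9.26) > E (210/35=6.00) > B (27/38=0.71)
Fill: take D (12 @ 216) → take F (19 @ 241) → take A (27 @ 271) → take C (31 @ 287) → take 2/35 of E → 12.00; 91/91 used.
Total value = 1027.00

1027.00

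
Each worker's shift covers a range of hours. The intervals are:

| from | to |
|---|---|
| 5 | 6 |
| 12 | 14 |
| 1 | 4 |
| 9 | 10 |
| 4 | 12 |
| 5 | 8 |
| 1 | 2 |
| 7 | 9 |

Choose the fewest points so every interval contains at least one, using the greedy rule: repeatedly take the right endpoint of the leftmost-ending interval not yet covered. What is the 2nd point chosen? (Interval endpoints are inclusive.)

Process intervals by earliest right end; each time one isn't hit yet, stab at its right endpoint.
Sorted: [1,2] [1,4] [5,6] [5,8] [7,9] [9,10] [4,12] [12,14]
{[1,2],[1,4]} hit by 2; {[5,6],[5,8]} hit by 6; {[7,9],[9,10],[4,12]} hit by 9; {[12,14]} hit by 14.
Points: 2, 6, 9, 14 (4 total).

6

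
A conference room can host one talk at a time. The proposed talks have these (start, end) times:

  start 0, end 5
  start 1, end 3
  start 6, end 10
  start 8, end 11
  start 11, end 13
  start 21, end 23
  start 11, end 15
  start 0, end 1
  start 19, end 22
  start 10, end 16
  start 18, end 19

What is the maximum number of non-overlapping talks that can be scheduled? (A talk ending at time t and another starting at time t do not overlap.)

6

Sort by end time and greedily take each interval whose start is ≥ the last chosen end.
By end time: (0,1), (1,3), (0,5), (6,10), (8,11), (11,13), (11,15), (10,16), (18,19), (19,22), (21,23).
Pick (0,1); next start ≥ 1 → (1,3); next start ≥ 3 → (6,10); next start ≥ 10 → (11,13); next start ≥ 13 → (18,19); next start ≥ 19 → (19,22).
Selected 6 talks.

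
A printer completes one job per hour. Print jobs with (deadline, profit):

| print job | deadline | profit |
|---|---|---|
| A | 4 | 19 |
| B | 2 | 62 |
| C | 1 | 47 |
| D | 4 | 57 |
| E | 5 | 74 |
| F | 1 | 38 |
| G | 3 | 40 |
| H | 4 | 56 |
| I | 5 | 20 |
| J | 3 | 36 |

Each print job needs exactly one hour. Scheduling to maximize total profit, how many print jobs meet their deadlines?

Profit order: E=74 B=62 D=57 H=56 C=47 G=40 F=38 J=36 I=20 A=19
Assign: E→slot 5, B→slot 2, D→slot 4, H→slot 3, C→slot 1, G skipped, F skipped, J skipped, I skipped, A skipped.
Slots: [1:C] [2:B] [3:H] [4:D] [5:E]
5 of 10 scheduled.

5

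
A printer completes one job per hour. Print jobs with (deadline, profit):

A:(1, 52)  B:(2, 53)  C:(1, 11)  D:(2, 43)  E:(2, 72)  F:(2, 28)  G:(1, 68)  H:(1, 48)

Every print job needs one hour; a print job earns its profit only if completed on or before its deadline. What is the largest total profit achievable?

Sort by profit descending; place each in the latest free slot ≤ its deadline.
Profit order: E=72 G=68 B=53 A=52 H=48 D=43 F=28 C=11
Assign: E→slot 2, G→slot 1, B skipped, A skipped, H skipped, D skipped, F skipped, C skipped.
Slots: [1:G] [2:E]
Profit = 68 + 72 = 140

140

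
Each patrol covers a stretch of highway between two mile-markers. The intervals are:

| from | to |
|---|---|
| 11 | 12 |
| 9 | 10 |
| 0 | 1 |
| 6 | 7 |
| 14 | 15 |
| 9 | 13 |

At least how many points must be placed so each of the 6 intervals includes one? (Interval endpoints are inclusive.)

Process intervals by earliest right end; each time one isn't hit yet, stab at its right endpoint.
Sorted: [0,1] [6,7] [9,10] [11,12] [9,13] [14,15]
{[0,1]} hit by 1; {[6,7]} hit by 7; {[9,10]} hit by 10; {[11,12],[9,13]} hit by 12; {[14,15]} hit by 15.
Points: 1, 7, 10, 12, 15 (5 total).

5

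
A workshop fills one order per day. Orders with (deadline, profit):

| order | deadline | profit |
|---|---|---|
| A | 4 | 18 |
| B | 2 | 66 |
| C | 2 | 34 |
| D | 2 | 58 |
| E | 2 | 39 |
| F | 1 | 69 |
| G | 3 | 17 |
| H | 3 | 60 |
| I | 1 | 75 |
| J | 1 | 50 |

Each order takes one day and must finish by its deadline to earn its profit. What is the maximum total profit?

Take jobs in profit order; each goes to the latest open slot no later than its deadline.
By profit: I(d1,75), F(d1,69), B(d2,66), H(d3,60), D(d2,58), J(d1,50), E(d2,39), C(d2,34), A(d4,18), G(d3,17)
I→slot 1; F skipped; B→slot 2; H→slot 3; D skipped; J skipped; E skipped; C skipped; A→slot 4; G skipped.
Profit = 75 + 66 + 60 + 18 = 219

219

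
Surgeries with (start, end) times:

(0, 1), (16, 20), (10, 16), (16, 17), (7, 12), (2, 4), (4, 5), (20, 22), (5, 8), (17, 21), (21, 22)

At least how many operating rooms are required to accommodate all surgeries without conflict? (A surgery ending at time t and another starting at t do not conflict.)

2

starts: [0, 2, 4, 5, 7, 10, 16, 16, 17, 20, 21]
ends:   [1, 4, 5, 8, 12, 16, 17, 20, 21, 22, 22]
s0→1 e1→0 s2→1 e4→0 s4→1 e5→0 s5→1 s7→2  — peak 2.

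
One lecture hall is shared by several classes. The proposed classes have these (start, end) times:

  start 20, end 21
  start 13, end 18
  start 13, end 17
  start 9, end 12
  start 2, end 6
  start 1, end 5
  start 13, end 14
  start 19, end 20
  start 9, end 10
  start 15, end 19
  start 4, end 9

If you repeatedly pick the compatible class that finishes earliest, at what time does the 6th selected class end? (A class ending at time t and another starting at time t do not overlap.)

21

Sort by end time and greedily take each interval whose start is ≥ the last chosen end.
Sorted by end: (1,5)  (2,6)  (4,9)  (9,10)  (9,12)  (13,14)  (13,17)  (13,18)  (15,19)  (19,20)  (20,21)
take (1,5); skip (2,6); take (9,10); take (13,14); take (15,19); take (19,20); take (20,21).
Selected: (1,5) (9,10) (13,14) (15,19) (19,20) (20,21)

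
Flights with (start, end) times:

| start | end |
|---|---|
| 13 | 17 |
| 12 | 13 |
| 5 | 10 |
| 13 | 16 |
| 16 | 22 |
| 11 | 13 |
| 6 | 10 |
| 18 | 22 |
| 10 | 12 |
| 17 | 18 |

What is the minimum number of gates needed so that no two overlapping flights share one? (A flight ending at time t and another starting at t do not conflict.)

Count concurrent intervals with a sweep; the peak is the room count.
Events (time:±→running): 5:+→1 6:+→2 … peak 2.

2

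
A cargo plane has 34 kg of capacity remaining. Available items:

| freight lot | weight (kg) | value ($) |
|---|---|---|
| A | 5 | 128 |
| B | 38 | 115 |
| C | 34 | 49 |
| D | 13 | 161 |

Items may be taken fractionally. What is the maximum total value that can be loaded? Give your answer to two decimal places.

Order: A (128/5=25.60) > D (161/13=12.38) > B (115/38=3.03) > C (49/34=1.44)
Fill: take A (5 @ 128) → take D (13 @ 161) → take 16/38 of B → 48.42; 34/34 used.
Total value = 337.42

337.42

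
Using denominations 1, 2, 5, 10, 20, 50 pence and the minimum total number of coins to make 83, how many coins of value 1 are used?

Use the largest denomination that fits, subtract, and repeat.
83 − 1×50→33 − 1×20→13 − 1×10→3 − 1×2→1 − 1×1→0
Count of 1: 1

1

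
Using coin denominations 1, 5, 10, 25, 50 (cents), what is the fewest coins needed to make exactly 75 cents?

75 − 1×50→25 − 1×25→0
Total coins = 1 + 1 = 2

2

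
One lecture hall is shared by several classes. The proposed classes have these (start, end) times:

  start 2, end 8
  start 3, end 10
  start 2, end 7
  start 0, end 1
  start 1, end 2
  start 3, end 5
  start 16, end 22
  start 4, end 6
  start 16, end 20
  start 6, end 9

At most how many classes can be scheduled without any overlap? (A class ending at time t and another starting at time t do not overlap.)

5

Sorted by end: (0,1)  (1,2)  (3,5)  (4,6)  (2,7)  (2,8)  (6,9)  (3,10)  (16,20)  (16,22)
take (0,1); take (1,2); take (3,5); skip (4,6); skip (2,7); take (6,9); take (16,20); skip (16,22).
Selected 5 classes.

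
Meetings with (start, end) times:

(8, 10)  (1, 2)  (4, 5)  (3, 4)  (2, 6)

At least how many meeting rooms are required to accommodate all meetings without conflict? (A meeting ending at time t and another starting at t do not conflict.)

Count concurrent intervals with a sweep; the peak is the room count.
starts: [1, 2, 3, 4, 8]
ends:   [2, 4, 5, 6, 10]
s1→1 e2→0 s2→1 s3→2  — peak 2.

2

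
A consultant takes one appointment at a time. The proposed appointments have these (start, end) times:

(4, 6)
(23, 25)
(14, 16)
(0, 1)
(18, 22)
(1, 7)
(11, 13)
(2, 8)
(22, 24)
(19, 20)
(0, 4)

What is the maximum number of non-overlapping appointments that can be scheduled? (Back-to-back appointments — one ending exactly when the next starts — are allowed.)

6

Sorted by end: (0,1)  (0,4)  (4,6)  (1,7)  (2,8)  (11,13)  (14,16)  (19,20)  (18,22)  (22,24)  (23,25)
take (0,1); skip (0,4); take (4,6); skip (2,8); take (11,13); take (14,16); take (19,20); skip (18,22); take (22,24).
Selected 6 appointments.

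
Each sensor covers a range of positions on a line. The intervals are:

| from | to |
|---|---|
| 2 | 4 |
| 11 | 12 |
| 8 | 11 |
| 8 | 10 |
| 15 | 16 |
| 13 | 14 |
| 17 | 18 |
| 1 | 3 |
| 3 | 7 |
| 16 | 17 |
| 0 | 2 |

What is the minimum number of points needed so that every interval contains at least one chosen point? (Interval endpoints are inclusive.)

By right end: [0,2]  [1,3]  [2,4]  [3,7]  [8,10]  [8,11]  [11,12]  [13,14]  [15,16]  [16,17]  [17,18]
[0,2] uncovered → point at 2; [3,7] uncovered → point at 7; [8,10] uncovered → point at 10; [11,12] uncovered → point at 12; [13,14] uncovered → point at 14; [15,16] uncovered → point at 16; [17,18] uncovered → point at 18.
Points: 2, 7, 10, 12, 14, 16, 18 (7 total).

7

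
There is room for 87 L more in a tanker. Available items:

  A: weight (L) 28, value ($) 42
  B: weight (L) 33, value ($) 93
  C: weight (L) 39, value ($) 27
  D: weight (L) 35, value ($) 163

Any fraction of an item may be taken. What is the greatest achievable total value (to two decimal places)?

284.50

Sort by value per unit weight and fill in that order.
Order: D (163/35=4.66) > B (93/33=2.82) > A (42/28=1.50) > C (27/39=0.69)
Fill: take D (35 @ 163) → take B (33 @ 93) → take 19/28 of A → 28.50; 87/87 used.
Total value = 284.50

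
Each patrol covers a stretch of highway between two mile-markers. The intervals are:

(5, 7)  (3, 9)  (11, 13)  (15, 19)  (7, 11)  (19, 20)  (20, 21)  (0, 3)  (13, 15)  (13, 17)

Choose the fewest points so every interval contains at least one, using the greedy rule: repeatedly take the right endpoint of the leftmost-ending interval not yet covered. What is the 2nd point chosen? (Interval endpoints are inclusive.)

7

Sort by right endpoint; whenever an interval is uncovered, place a point at its right end.
By right end: [0,3]  [5,7]  [3,9]  [7,11]  [11,13]  [13,15]  [13,17]  [15,19]  [19,20]  [20,21]
[0,3] uncovered → point at 3; [5,7] uncovered → point at 7; [11,13] uncovered → point at 13; [15,19] uncovered → point at 19; [20,21] uncovered → point at 21.
Points: 3, 7, 13, 19, 21 (5 total).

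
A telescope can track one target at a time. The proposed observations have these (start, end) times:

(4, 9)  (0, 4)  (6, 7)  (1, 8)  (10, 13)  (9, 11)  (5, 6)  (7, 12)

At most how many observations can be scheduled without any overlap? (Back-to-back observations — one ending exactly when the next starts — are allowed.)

Greedy by earliest finish: after sorting by end time, pick each interval compatible with the last pick.
Sorted by end: (0,4)  (5,6)  (6,7)  (1,8)  (4,9)  (9,11)  (7,12)  (10,13)
take (0,4); take (5,6); take (6,7); take (9,11).
Selected 4 observations.

4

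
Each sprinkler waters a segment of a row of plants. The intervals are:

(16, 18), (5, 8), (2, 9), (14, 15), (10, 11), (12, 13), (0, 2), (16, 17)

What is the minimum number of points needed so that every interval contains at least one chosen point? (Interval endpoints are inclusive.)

6

By right end: [0,2]  [5,8]  [2,9]  [10,11]  [12,13]  [14,15]  [16,17]  [16,18]
[0,2] uncovered → point at 2; [5,8] uncovered → point at 8; [10,11] uncovered → point at 11; [12,13] uncovered → point at 13; [14,15] uncovered → point at 15; [16,17] uncovered → point at 17.
Points: 2, 8, 11, 13, 15, 17 (6 total).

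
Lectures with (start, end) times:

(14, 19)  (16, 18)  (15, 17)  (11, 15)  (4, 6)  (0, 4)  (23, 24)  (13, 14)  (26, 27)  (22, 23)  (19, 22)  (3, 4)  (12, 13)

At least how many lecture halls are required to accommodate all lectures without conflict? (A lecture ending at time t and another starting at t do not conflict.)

The answer is the maximum number of intervals overlapping at any instant.
starts: [0, 3, 4, 11, 12, 13, 14, 15, 16, 19, 22, 23, 26]
ends:   [4, 4, 6, 13, 14, 15, 17, 18, 19, 22, 23, 24, 27]
s0→1 s3→2 e4→1 e4→0 s4→1 e6→0 s11→1 s12→2 e13→1 s13→2 e14→1 s14→2 e15→1 s15→2 s16→3  — peak 3.

3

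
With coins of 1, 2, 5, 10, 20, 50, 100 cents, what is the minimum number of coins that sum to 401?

Use the largest denomination that fits, subtract, and repeat.
401 − 4×100→1 − 1×1→0
Total coins = 4 + 1 = 5

5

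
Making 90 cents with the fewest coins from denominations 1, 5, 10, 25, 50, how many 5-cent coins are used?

90 = 1×50 + 1×25 + 1×10 + 1×5
Count of 5: 1

1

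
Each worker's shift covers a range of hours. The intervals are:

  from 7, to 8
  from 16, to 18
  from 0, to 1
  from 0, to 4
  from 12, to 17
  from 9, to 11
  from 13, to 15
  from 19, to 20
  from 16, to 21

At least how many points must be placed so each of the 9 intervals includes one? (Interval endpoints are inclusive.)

Sort by right endpoint; whenever an interval is uncovered, place a point at its right end.
By right end: [0,1]  [0,4]  [7,8]  [9,11]  [13,15]  [12,17]  [16,18]  [19,20]  [16,21]
[0,1] uncovered → point at 1; [7,8] uncovered → point at 8; [9,11] uncovered → point at 11; [13,15] uncovered → point at 15; [16,18] uncovered → point at 18; [19,20] uncovered → point at 20.
Points: 1, 8, 11, 15, 18, 20 (6 total).

6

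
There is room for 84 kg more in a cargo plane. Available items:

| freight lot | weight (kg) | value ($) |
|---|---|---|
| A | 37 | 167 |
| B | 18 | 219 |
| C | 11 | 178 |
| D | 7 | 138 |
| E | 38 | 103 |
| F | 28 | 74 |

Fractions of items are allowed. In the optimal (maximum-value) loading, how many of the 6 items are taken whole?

Order: D (138/7=19.71) > C (178/11=16.18) > B (219/18=12.17) > A (167/37=4.51) > E (103/38=2.71) > F (74/28=2.64)
Fill: take D (7 @ 138) → take C (11 @ 178) → take B (18 @ 219) → take A (37 @ 167) → take 11/38 of E → 29.82; 84/84 used.
4 item(s) taken whole; one partial (take 11/38 of E).

4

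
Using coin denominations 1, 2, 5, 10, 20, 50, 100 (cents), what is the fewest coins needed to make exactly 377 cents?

7

Use the largest denomination that fits, subtract, and repeat.
377 = 3×100 + 1×50 + 1×20 + 1×5 + 1×2
Total coins = 3 + 1 + 1 + 1 + 1 = 7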